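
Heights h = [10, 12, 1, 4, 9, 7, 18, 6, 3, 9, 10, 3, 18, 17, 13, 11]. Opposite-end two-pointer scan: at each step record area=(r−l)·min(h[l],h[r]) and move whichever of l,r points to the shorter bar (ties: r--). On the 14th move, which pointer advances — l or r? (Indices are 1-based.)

r

[1,16] min(10,11)*15=150 best=150 * → l++
[2,16] min(12,11)*14=154 best=154 * → r--
[2,15] min(12,13)*13=156 best=156 * → l++
[3,15] min(1,13)*12=12 best=156 → l++
[4,15] min(4,13)*11=44 best=156 → l++
[5,15] min(9,13)*10=90 best=156 → l++
[6,15] min(7,13)*9=63 best=156 → l++
[7,15] min(18,13)*8=104 best=156 → r--
[7,14] min(18,17)*7=119 best=156 → r--
[7,13] min(18,18)*6=108 best=156 → r--
[7,12] min(18,3)*5=15 best=156 → r--
[7,11] min(18,10)*4=40 best=156 → r--
[7,10] min(18,9)*3=27 best=156 → r--
[7,9] min(18,3)*2=6 best=156 → r--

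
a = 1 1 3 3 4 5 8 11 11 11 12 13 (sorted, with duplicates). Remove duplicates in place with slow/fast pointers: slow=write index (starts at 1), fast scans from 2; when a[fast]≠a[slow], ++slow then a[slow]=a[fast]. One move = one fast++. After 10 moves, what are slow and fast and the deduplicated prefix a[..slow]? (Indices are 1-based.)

slow=1 fast=2: a[fast]=1=a[slow] dup, fast++
slow=1 fast=3: a[fast]=3≠a[slow]=1 write a[2]=3, slow++,fast++
slow=2 fast=4: a[fast]=3=a[slow] dup, fast++
slow=2 fast=5: a[fast]=4≠a[slow]=3 write a[3]=4, slow++,fast++
slow=3 fast=6: a[fast]=5≠a[slow]=4 write a[4]=5, slow++,fast++
slow=4 fast=7: a[fast]=8≠a[slow]=5 write a[5]=8, slow++,fast++
slow=5 fast=8: a[fast]=11≠a[slow]=8 write a[6]=11, slow++,fast++
slow=6 fast=9: a[fast]=11=a[slow] dup, fast++
slow=6 fast=10: a[fast]=11=a[slow] dup, fast++
slow=6 fast=11: a[fast]=12≠a[slow]=11 write a[7]=12, slow++,fast++

slow=7, fast=12, prefix=[1, 3, 4, 5, 8, 11, 12]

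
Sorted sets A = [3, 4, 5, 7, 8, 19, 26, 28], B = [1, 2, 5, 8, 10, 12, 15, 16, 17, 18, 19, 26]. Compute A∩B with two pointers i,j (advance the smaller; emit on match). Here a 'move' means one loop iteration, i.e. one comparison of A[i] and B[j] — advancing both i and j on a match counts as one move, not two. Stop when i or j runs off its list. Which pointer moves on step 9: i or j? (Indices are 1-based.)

[i=1,j=1] 3>1 → j++
[i=1,j=2] 3>2 → j++
[i=1,j=3] 3<5 → i++
[i=2,j=3] 4<5 → i++
[i=3,j=3] 5==5 emit → i++,j++
[i=4,j=4] 7<8 → i++
[i=5,j=4] 8==8 emit → i++,j++
[i=6,j=5] 19>10 → j++
[i=6,j=6] 19>12 → j++

j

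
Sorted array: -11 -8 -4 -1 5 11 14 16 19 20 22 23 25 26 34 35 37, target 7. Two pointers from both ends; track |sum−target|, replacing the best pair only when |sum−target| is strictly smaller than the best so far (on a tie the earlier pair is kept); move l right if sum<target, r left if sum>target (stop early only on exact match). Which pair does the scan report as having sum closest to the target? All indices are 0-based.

[0,16] -11+37=26 d=19 * → r--
[0,15] -11+35=24 d=17 * → r--
[0,14] -11+34=23 d=16 * → r--
[0,13] -11+26=15 d=8 * → r--
[0,12] -11+25=14 d=7 * → r--
[0,11] -11+23=12 d=5 * → r--
[0,10] -11+22=11 d=4 * → r--
[0,9] -11+20=9 d=2 * → r--
[0,8] -11+19=8 d=1 * → r--
[0,7] -11+16=5 d=2 → l++
[1,7] -8+16=8 d=1 → r--
[1,6] -8+14=6 d=1 → l++
[2,6] -4+14=10 d=3 → r--
[2,5] -4+11=7 d=0 * → stop

pair (-4, 11) with sum 7 (|Δ|=0)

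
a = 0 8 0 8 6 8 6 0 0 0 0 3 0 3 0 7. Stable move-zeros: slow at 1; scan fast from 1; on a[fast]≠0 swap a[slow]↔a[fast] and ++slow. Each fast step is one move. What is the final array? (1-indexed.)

[8, 8, 6, 8, 6, 3, 3, 7, 0, 0, 0, 0, 0, 0, 0, 0]

(s=1,f=1) a[fast]=0 → fast++
(s=1,f=2) a[fast]=8≠0 swap→a[1]=8 → slow++,fast++
(s=2,f=3) a[fast]=0 → fast++
(s=2,f=4) a[fast]=8≠0 swap→a[2]=8 → slow++,fast++
(s=3,f=5) a[fast]=6≠0 swap→a[3]=6 → slow++,fast++
(s=4,f=6) a[fast]=8≠0 swap→a[4]=8 → slow++,fast++
(s=5,f=7) a[fast]=6≠0 swap→a[5]=6 → slow++,fast++
(s=6,f=8) a[fast]=0 → fast++
(s=6,f=9) a[fast]=0 → fast++
(s=6,f=10) a[fast]=0 → fast++
(s=6,f=11) a[fast]=0 → fast++
(s=6,f=12) a[fast]=3≠0 swap→a[6]=3 → slow++,fast++
(s=7,f=13) a[fast]=0 → fast++
(s=7,f=14) a[fast]=3≠0 swap→a[7]=3 → slow++,fast++
(s=8,f=15) a[fast]=0 → fast++
(s=8,f=16) a[fast]=7≠0 swap→a[8]=7 → slow++,fast++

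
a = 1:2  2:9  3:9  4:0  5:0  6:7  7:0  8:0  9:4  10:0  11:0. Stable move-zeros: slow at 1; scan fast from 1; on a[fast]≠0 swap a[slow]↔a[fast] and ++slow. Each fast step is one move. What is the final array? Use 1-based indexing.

slow=1 fast=1: a[fast]=2≠0 swap→a[1]=2, slow++,fast++
slow=2 fast=2: a[fast]=9≠0 swap→a[2]=9, slow++,fast++
slow=3 fast=3: a[fast]=9≠0 swap→a[3]=9, slow++,fast++
slow=4 fast=4: a[fast]=0, fast++
slow=4 fast=5: a[fast]=0, fast++
slow=4 fast=6: a[fast]=7≠0 swap→a[4]=7, slow++,fast++
slow=5 fast=7: a[fast]=0, fast++
slow=5 fast=8: a[fast]=0, fast++
slow=5 fast=9: a[fast]=4≠0 swap→a[5]=4, slow++,fast++
slow=6 fast=10: a[fast]=0, fast++
slow=6 fast=11: a[fast]=0, fast++

[2, 9, 9, 7, 4, 0, 0, 0, 0, 0, 0]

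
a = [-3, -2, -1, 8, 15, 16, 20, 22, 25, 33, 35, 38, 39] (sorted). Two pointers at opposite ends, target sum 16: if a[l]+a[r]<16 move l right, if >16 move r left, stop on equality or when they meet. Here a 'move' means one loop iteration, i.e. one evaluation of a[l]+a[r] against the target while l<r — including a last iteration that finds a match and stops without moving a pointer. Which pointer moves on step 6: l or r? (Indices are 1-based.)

l=1 r=13: -3+39=36 >16, r--
l=1 r=12: -3+38=35 >16, r--
l=1 r=11: -3+35=32 >16, r--
l=1 r=10: -3+33=30 >16, r--
l=1 r=9: -3+25=22 >16, r--
l=1 r=8: -3+22=19 >16, r--

r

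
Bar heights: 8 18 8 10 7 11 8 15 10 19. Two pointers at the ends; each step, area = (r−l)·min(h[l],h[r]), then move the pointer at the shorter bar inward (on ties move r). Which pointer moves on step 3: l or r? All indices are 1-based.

l=1 r=10: min(8,19)*9=72 best=72 *, l++
l=2 r=10: min(18,19)*8=144 best=144 *, l++
l=3 r=10: min(8,19)*7=56 best=144, l++

l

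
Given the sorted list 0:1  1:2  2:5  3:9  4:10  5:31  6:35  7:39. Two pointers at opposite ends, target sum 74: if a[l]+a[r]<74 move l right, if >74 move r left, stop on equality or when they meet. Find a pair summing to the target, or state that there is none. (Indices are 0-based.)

(35, 39)

l=0 r=7: 1+39=40 <74, l++
l=1 r=7: 2+39=41 <74, l++
l=2 r=7: 5+39=44 <74, l++
l=3 r=7: 9+39=48 <74, l++
l=4 r=7: 10+39=49 <74, l++
l=5 r=7: 31+39=70 <74, l++
l=6 r=7: 35+39=74, found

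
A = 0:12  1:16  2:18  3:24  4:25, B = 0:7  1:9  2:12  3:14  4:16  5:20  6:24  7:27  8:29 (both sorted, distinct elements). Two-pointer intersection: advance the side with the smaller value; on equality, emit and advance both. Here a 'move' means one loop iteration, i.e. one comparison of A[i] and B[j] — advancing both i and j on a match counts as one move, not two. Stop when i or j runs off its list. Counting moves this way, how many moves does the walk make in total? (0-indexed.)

9 moves

[i=0,j=0] 12>7 → j++
[i=0,j=1] 12>9 → j++
[i=0,j=2] 12==12 emit → i++,j++
[i=1,j=3] 16>14 → j++
[i=1,j=4] 16==16 emit → i++,j++
[i=2,j=5] 18<20 → i++
[i=3,j=5] 24>20 → j++
[i=3,j=6] 24==24 emit → i++,j++
[i=4,j=7] 25<27 → i++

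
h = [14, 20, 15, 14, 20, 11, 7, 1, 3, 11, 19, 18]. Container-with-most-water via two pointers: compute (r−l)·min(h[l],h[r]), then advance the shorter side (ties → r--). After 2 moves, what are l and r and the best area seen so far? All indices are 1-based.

l=2, r=11, best area=180

[1,12] min(14,18)*11=154 best=154 * → l++
[2,12] min(20,18)*10=180 best=180 * → r--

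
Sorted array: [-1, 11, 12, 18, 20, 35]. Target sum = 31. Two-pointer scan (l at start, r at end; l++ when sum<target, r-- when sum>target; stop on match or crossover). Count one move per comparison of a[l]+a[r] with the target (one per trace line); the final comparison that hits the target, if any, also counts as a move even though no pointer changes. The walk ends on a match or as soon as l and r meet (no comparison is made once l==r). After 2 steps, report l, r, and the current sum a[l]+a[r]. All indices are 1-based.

l=2, r=5, sum=31

[1,6] -1+35=34 >31 → r--
[1,5] -1+20=19 <31 → l++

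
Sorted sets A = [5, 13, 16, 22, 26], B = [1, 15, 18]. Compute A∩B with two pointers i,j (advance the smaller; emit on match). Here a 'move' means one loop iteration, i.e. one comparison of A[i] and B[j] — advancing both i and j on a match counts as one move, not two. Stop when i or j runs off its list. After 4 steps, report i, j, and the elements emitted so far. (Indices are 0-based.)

i=2, j=2, emitted=[]

i=0 j=0: 5>1, j++
i=0 j=1: 5<15, i++
i=1 j=1: 13<15, i++
i=2 j=1: 16>15, j++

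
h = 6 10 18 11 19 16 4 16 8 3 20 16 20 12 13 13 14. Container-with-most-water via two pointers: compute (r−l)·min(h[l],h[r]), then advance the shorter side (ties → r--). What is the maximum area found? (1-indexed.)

[1,17] min(6,14)*16=96 best=96 * → l++
[2,17] min(10,14)*15=150 best=150 * → l++
[3,17] min(18,14)*14=196 best=196 * → r--
[3,16] min(18,13)*13=169 best=196 → r--
[3,15] min(18,13)*12=156 best=196 → r--
[3,14] min(18,12)*11=132 best=196 → r--
[3,13] min(18,20)*10=180 best=196 → l++
[4,13] min(11,20)*9=99 best=196 → l++
[5,13] min(19,20)*8=152 best=196 → l++
[6,13] min(16,20)*7=112 best=196 → l++
[7,13] min(4,20)*6=24 best=196 → l++
[8,13] min(16,20)*5=80 best=196 → l++
[9,13] min(8,20)*4=32 best=196 → l++
[10,13] min(3,20)*3=9 best=196 → l++
[11,13] min(20,20)*2=40 best=196 → r--
[11,12] min(20,16)*1=16 best=196 → r--

max area = 196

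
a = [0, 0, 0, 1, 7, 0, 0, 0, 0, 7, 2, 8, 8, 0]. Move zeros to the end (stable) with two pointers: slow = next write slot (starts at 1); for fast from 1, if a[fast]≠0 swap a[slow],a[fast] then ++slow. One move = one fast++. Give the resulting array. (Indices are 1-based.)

[1, 7, 7, 2, 8, 8, 0, 0, 0, 0, 0, 0, 0, 0]

(s=1,f=1) a[fast]=0 → fast++
(s=1,f=2) a[fast]=0 → fast++
(s=1,f=3) a[fast]=0 → fast++
(s=1,f=4) a[fast]=1≠0 swap→a[1]=1 → slow++,fast++
(s=2,f=5) a[fast]=7≠0 swap→a[2]=7 → slow++,fast++
(s=3,f=6) a[fast]=0 → fast++
(s=3,f=7) a[fast]=0 → fast++
(s=3,f=8) a[fast]=0 → fast++
(s=3,f=9) a[fast]=0 → fast++
(s=3,f=10) a[fast]=7≠0 swap→a[3]=7 → slow++,fast++
(s=4,f=11) a[fast]=2≠0 swap→a[4]=2 → slow++,fast++
(s=5,f=12) a[fast]=8≠0 swap→a[5]=8 → slow++,fast++
(s=6,f=13) a[fast]=8≠0 swap→a[6]=8 → slow++,fast++
(s=7,f=14) a[fast]=0 → fast++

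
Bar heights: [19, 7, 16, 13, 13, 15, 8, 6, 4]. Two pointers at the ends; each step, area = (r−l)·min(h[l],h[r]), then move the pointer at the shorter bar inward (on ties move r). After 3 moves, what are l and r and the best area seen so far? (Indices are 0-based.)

l=0, r=5, best area=48

[0,8] min(19,4)*8=32 best=32 * → r--
[0,7] min(19,6)*7=42 best=42 * → r--
[0,6] min(19,8)*6=48 best=48 * → r--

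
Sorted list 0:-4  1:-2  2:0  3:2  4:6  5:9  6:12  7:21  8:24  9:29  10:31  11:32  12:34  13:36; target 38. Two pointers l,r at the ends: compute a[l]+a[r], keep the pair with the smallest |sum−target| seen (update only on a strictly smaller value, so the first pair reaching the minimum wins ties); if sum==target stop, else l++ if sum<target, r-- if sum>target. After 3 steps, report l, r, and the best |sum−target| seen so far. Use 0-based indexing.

l=0 r=13: -4+36=32 d=6 *, l++
l=1 r=13: -2+36=34 d=4 *, l++
l=2 r=13: 0+36=36 d=2 *, l++

l=3, r=13, best |Δ|=2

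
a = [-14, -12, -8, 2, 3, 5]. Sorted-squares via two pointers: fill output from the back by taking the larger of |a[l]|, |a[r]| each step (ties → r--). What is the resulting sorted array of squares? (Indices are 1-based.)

l=1 r=6: |-14|>|5| out[6]=196, l++
l=2 r=6: |-12|>|5| out[5]=144, l++
l=3 r=6: |-8|>|5| out[4]=64, l++
l=4 r=6: |2|<=|5| out[3]=25, r--
l=4 r=5: |2|<=|3| out[2]=9, r--
l=4 r=4: |2|<=|2| out[1]=4, r--

[4, 9, 25, 64, 144, 196]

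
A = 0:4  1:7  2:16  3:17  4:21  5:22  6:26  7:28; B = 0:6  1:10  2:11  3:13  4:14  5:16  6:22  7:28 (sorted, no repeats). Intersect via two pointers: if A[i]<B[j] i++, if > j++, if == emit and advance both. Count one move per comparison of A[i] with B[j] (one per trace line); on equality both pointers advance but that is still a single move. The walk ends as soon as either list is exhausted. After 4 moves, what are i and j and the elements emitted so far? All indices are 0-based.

i=0 j=0: 4<6, i++
i=1 j=0: 7>6, j++
i=1 j=1: 7<10, i++
i=2 j=1: 16>10, j++

i=2, j=2, emitted=[]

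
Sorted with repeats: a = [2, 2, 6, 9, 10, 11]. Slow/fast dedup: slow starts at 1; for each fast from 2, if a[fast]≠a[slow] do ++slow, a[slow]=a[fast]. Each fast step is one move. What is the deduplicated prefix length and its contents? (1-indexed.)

length 5; prefix = [2, 6, 9, 10, 11]

slow=1 fast=2: a[fast]=2=a[slow] dup, fast++
slow=1 fast=3: a[fast]=6≠a[slow]=2 write a[2]=6, slow++,fast++
slow=2 fast=4: a[fast]=9≠a[slow]=6 write a[3]=9, slow++,fast++
slow=3 fast=5: a[fast]=10≠a[slow]=9 write a[4]=10, slow++,fast++
slow=4 fast=6: a[fast]=11≠a[slow]=10 write a[5]=11, slow++,fast++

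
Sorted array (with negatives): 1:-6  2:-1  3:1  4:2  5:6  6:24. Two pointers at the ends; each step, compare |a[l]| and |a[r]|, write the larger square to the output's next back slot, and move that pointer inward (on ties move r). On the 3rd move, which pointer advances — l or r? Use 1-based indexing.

[1,6] |-6|<=|24| out[6]=576 → r--
[1,5] |-6|<=|6| out[5]=36 → r--
[1,4] |-6|>|2| out[4]=36 → l++

l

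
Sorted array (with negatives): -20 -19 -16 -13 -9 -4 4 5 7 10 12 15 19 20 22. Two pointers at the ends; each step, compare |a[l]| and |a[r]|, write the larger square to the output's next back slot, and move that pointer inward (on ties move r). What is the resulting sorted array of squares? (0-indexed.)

[0,14] |-20|<=|22| out[14]=484 → r--
[0,13] |-20|<=|20| out[13]=400 → r--
[0,12] |-20|>|19| out[12]=400 → l++
[1,12] |-19|<=|19| out[11]=361 → r--
[1,11] |-19|>|15| out[10]=361 → l++
[2,11] |-16|>|15| out[9]=256 → l++
[3,11] |-13|<=|15| out[8]=225 → r--
[3,10] |-13|>|12| out[7]=169 → l++
[4,10] |-9|<=|12| out[6]=144 → r--
[4,9] |-9|<=|10| out[5]=100 → r--
[4,8] |-9|>|7| out[4]=81 → l++
[5,8] |-4|<=|7| out[3]=49 → r--
[5,7] |-4|<=|5| out[2]=25 → r--
[5,6] |-4|<=|4| out[1]=16 → r--
[5,5] |-4|<=|-4| out[0]=16 → r--

[16, 16, 25, 49, 81, 100, 144, 169, 225, 256, 361, 361, 400, 400, 484]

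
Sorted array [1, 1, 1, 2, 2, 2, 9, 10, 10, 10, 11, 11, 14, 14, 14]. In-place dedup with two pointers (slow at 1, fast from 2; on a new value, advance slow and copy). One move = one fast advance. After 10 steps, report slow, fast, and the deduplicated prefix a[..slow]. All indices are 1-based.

slow=5, fast=12, prefix=[1, 2, 9, 10, 11]

(s=1,f=2) a[fast]=1=a[slow] dup → fast++
(s=1,f=3) a[fast]=1=a[slow] dup → fast++
(s=1,f=4) a[fast]=2≠a[slow]=1 write a[2]=2 → slow++,fast++
(s=2,f=5) a[fast]=2=a[slow] dup → fast++
(s=2,f=6) a[fast]=2=a[slow] dup → fast++
(s=2,f=7) a[fast]=9≠a[slow]=2 write a[3]=9 → slow++,fast++
(s=3,f=8) a[fast]=10≠a[slow]=9 write a[4]=10 → slow++,fast++
(s=4,f=9) a[fast]=10=a[slow] dup → fast++
(s=4,f=10) a[fast]=10=a[slow] dup → fast++
(s=4,f=11) a[fast]=11≠a[slow]=10 write a[5]=11 → slow++,fast++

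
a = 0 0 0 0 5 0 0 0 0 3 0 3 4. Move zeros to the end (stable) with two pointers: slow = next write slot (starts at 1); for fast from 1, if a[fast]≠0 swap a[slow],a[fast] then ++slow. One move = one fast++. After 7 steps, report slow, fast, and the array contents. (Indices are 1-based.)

slow=1 fast=1: a[fast]=0, fast++
slow=1 fast=2: a[fast]=0, fast++
slow=1 fast=3: a[fast]=0, fast++
slow=1 fast=4: a[fast]=0, fast++
slow=1 fast=5: a[fast]=5≠0 swap→a[1]=5, slow++,fast++
slow=2 fast=6: a[fast]=0, fast++
slow=2 fast=7: a[fast]=0, fast++

slow=2, fast=8, a=[5, 0, 0, 0, 0, 0, 0, 0, 0, 3, 0, 3, 4]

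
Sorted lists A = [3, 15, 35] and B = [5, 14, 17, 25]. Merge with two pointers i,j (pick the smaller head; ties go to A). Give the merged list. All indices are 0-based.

[i=0,j=0] A[i]=3<=B[j]=5 take 3 → i++
[i=1,j=0] A[i]=15>B[j]=5 take 5 → j++
[i=1,j=1] A[i]=15>B[j]=14 take 14 → j++
[i=1,j=2] A[i]=15<=B[j]=17 take 15 → i++
[i=2,j=2] A[i]=35>B[j]=17 take 17 → j++
[i=2,j=3] A[i]=35>B[j]=25 take 25 → j++
[i=2,j=4] B done, take A[i]=35 → i++

[3, 5, 14, 15, 17, 25, 35]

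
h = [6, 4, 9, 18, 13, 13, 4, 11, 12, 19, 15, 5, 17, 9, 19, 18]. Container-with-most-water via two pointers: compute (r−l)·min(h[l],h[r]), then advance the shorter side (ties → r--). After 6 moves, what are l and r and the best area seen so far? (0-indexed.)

[0,15] min(6,18)*15=90 best=90 * → l++
[1,15] min(4,18)*14=56 best=90 → l++
[2,15] min(9,18)*13=117 best=117 * → l++
[3,15] min(18,18)*12=216 best=216 * → r--
[3,14] min(18,19)*11=198 best=216 → l++
[4,14] min(13,19)*10=130 best=216 → l++

l=5, r=14, best area=216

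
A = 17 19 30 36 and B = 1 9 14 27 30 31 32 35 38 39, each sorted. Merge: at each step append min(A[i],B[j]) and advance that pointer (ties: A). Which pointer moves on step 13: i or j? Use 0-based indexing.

[i=0,j=0] A[i]=17>B[j]=1 take 1 → j++
[i=0,j=1] A[i]=17>B[j]=9 take 9 → j++
[i=0,j=2] A[i]=17>B[j]=14 take 14 → j++
[i=0,j=3] A[i]=17<=B[j]=27 take 17 → i++
[i=1,j=3] A[i]=19<=B[j]=27 take 19 → i++
[i=2,j=3] A[i]=30>B[j]=27 take 27 → j++
[i=2,j=4] A[i]=30<=B[j]=30 take 30 → i++
[i=3,j=4] A[i]=36>B[j]=30 take 30 → j++
[i=3,j=5] A[i]=36>B[j]=31 take 31 → j++
[i=3,j=6] A[i]=36>B[j]=32 take 32 → j++
[i=3,j=7] A[i]=36>B[j]=35 take 35 → j++
[i=3,j=8] A[i]=36<=B[j]=38 take 36 → i++
[i=4,j=8] A done, take B[j]=38 → j++

j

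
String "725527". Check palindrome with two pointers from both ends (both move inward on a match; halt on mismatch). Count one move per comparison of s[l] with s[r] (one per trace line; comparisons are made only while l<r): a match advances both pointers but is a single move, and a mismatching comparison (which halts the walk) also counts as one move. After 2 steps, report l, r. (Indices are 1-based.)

[1,6] '7'=='7' → l++,r--
[2,5] '2'=='2' → l++,r--

l=3, r=4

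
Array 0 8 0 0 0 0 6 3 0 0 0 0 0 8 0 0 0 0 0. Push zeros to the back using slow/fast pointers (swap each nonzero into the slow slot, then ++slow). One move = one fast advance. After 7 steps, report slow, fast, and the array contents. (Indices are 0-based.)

slow=0 fast=0: a[fast]=0, fast++
slow=0 fast=1: a[fast]=8≠0 swap→a[0]=8, slow++,fast++
slow=1 fast=2: a[fast]=0, fast++
slow=1 fast=3: a[fast]=0, fast++
slow=1 fast=4: a[fast]=0, fast++
slow=1 fast=5: a[fast]=0, fast++
slow=1 fast=6: a[fast]=6≠0 swap→a[1]=6, slow++,fast++

slow=2, fast=7, a=[8, 6, 0, 0, 0, 0, 0, 3, 0, 0, 0, 0, 0, 8, 0, 0, 0, 0, 0]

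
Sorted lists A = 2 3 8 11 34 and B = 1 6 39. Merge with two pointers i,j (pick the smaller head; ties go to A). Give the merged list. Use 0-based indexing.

[1, 2, 3, 6, 8, 11, 34, 39]

i=0 j=0: A[i]=2>B[j]=1 take 1, j++
i=0 j=1: A[i]=2<=B[j]=6 take 2, i++
i=1 j=1: A[i]=3<=B[j]=6 take 3, i++
i=2 j=1: A[i]=8>B[j]=6 take 6, j++
i=2 j=2: A[i]=8<=B[j]=39 take 8, i++
i=3 j=2: A[i]=11<=B[j]=39 take 11, i++
i=4 j=2: A[i]=34<=B[j]=39 take 34, i++
i=5 j=2: A done, take B[j]=39, j++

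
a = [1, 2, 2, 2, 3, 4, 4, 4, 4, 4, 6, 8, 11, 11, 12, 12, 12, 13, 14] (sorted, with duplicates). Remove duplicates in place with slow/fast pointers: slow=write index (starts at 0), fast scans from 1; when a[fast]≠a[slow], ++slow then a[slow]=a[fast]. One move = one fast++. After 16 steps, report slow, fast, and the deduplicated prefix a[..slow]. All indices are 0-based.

slow=7, fast=17, prefix=[1, 2, 3, 4, 6, 8, 11, 12]

(s=0,f=1) a[fast]=2≠a[slow]=1 write a[1]=2 → slow++,fast++
(s=1,f=2) a[fast]=2=a[slow] dup → fast++
(s=1,f=3) a[fast]=2=a[slow] dup → fast++
(s=1,f=4) a[fast]=3≠a[slow]=2 write a[2]=3 → slow++,fast++
(s=2,f=5) a[fast]=4≠a[slow]=3 write a[3]=4 → slow++,fast++
(s=3,f=6) a[fast]=4=a[slow] dup → fast++
(s=3,f=7) a[fast]=4=a[slow] dup → fast++
(s=3,f=8) a[fast]=4=a[slow] dup → fast++
(s=3,f=9) a[fast]=4=a[slow] dup → fast++
(s=3,f=10) a[fast]=6≠a[slow]=4 write a[4]=6 → slow++,fast++
(s=4,f=11) a[fast]=8≠a[slow]=6 write a[5]=8 → slow++,fast++
(s=5,f=12) a[fast]=11≠a[slow]=8 write a[6]=11 → slow++,fast++
(s=6,f=13) a[fast]=11=a[slow] dup → fast++
(s=6,f=14) a[fast]=12≠a[slow]=11 write a[7]=12 → slow++,fast++
(s=7,f=15) a[fast]=12=a[slow] dup → fast++
(s=7,f=16) a[fast]=12=a[slow] dup → fast++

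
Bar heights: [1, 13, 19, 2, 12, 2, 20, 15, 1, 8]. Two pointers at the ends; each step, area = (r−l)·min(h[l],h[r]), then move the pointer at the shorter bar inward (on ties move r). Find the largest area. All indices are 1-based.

max area = 78

[1,10] min(1,8)*9=9 best=9 * → l++
[2,10] min(13,8)*8=64 best=64 * → r--
[2,9] min(13,1)*7=7 best=64 → r--
[2,8] min(13,15)*6=78 best=78 * → l++
[3,8] min(19,15)*5=75 best=78 → r--
[3,7] min(19,20)*4=76 best=78 → l++
[4,7] min(2,20)*3=6 best=78 → l++
[5,7] min(12,20)*2=24 best=78 → l++
[6,7] min(2,20)*1=2 best=78 → l++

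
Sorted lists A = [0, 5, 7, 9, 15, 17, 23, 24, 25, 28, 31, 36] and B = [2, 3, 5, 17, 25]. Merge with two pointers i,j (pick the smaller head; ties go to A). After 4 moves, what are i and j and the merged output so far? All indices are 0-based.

i=2, j=2, merged so far=[0, 2, 3, 5]

[i=0,j=0] A[i]=0<=B[j]=2 take 0 → i++
[i=1,j=0] A[i]=5>B[j]=2 take 2 → j++
[i=1,j=1] A[i]=5>B[j]=3 take 3 → j++
[i=1,j=2] A[i]=5<=B[j]=5 take 5 → i++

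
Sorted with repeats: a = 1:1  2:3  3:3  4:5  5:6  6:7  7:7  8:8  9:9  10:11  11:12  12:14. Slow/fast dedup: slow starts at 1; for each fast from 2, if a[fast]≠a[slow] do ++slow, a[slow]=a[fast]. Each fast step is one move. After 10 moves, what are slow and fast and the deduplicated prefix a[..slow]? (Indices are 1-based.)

slow=1 fast=2: a[fast]=3≠a[slow]=1 write a[2]=3, slow++,fast++
slow=2 fast=3: a[fast]=3=a[slow] dup, fast++
slow=2 fast=4: a[fast]=5≠a[slow]=3 write a[3]=5, slow++,fast++
slow=3 fast=5: a[fast]=6≠a[slow]=5 write a[4]=6, slow++,fast++
slow=4 fast=6: a[fast]=7≠a[slow]=6 write a[5]=7, slow++,fast++
slow=5 fast=7: a[fast]=7=a[slow] dup, fast++
slow=5 fast=8: a[fast]=8≠a[slow]=7 write a[6]=8, slow++,fast++
slow=6 fast=9: a[fast]=9≠a[slow]=8 write a[7]=9, slow++,fast++
slow=7 fast=10: a[fast]=11≠a[slow]=9 write a[8]=11, slow++,fast++
slow=8 fast=11: a[fast]=12≠a[slow]=11 write a[9]=12, slow++,fast++

slow=9, fast=12, prefix=[1, 3, 5, 6, 7, 8, 9, 11, 12]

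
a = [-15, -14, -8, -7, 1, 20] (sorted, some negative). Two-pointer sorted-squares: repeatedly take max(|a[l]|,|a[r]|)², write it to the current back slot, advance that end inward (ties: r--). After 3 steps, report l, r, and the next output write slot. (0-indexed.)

[0,5] |-15|<=|20| out[5]=400 → r--
[0,4] |-15|>|1| out[4]=225 → l++
[1,4] |-14|>|1| out[3]=196 → l++

l=2, r=4, next write slot=2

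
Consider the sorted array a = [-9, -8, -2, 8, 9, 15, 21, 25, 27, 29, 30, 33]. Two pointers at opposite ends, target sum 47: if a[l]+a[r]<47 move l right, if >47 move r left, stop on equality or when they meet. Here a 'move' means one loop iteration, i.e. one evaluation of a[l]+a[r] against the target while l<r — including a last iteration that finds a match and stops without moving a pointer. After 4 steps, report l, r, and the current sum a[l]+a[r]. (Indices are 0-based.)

l=0 r=11: -9+33=24 <47, l++
l=1 r=11: -8+33=25 <47, l++
l=2 r=11: -2+33=31 <47, l++
l=3 r=11: 8+33=41 <47, l++

l=4, r=11, sum=42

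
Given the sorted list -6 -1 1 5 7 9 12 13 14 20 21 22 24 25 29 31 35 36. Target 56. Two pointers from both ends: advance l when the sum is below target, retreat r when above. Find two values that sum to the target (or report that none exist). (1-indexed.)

(20, 36)

[1,18] -6+36=30 <56 → l++
[2,18] -1+36=35 <56 → l++
[3,18] 1+36=37 <56 → l++
[4,18] 5+36=41 <56 → l++
[5,18] 7+36=43 <56 → l++
[6,18] 9+36=45 <56 → l++
[7,18] 12+36=48 <56 → l++
[8,18] 13+36=49 <56 → l++
[9,18] 14+36=50 <56 → l++
[10,18] 20+36=56 → found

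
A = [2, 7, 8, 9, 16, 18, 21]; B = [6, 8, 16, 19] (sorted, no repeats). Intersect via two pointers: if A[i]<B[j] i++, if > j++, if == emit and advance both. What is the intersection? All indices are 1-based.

intersection = [8, 16]

[i=1,j=1] 2<6 → i++
[i=2,j=1] 7>6 → j++
[i=2,j=2] 7<8 → i++
[i=3,j=2] 8==8 emit → i++,j++
[i=4,j=3] 9<16 → i++
[i=5,j=3] 16==16 emit → i++,j++
[i=6,j=4] 18<19 → i++
[i=7,j=4] 21>19 → j++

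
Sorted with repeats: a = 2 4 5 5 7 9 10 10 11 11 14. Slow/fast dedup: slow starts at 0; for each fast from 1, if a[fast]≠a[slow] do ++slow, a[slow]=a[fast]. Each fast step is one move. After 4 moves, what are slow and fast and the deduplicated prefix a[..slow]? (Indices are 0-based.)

slow=3, fast=5, prefix=[2, 4, 5, 7]

(s=0,f=1) a[fast]=4≠a[slow]=2 write a[1]=4 → slow++,fast++
(s=1,f=2) a[fast]=5≠a[slow]=4 write a[2]=5 → slow++,fast++
(s=2,f=3) a[fast]=5=a[slow] dup → fast++
(s=2,f=4) a[fast]=7≠a[slow]=5 write a[3]=7 → slow++,fast++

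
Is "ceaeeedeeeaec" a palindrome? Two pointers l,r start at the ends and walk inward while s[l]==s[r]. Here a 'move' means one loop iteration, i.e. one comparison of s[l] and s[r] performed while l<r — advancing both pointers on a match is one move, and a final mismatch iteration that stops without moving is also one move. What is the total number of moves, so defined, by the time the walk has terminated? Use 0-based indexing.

6 moves

l=0 r=12: 'c'=='c', l++,r--
l=1 r=11: 'e'=='e', l++,r--
l=2 r=10: 'a'=='a', l++,r--
l=3 r=9: 'e'=='e', l++,r--
l=4 r=8: 'e'=='e', l++,r--
l=5 r=7: 'e'=='e', l++,r--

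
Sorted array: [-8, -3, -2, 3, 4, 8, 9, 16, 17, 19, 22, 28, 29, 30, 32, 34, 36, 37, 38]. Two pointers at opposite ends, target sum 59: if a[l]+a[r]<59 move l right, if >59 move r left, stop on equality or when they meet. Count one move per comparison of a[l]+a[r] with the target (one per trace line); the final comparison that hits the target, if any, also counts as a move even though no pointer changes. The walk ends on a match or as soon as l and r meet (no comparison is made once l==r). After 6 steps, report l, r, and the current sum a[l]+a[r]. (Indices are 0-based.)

l=6, r=18, sum=47

[0,18] -8+38=30 <59 → l++
[1,18] -3+38=35 <59 → l++
[2,18] -2+38=36 <59 → l++
[3,18] 3+38=41 <59 → l++
[4,18] 4+38=42 <59 → l++
[5,18] 8+38=46 <59 → l++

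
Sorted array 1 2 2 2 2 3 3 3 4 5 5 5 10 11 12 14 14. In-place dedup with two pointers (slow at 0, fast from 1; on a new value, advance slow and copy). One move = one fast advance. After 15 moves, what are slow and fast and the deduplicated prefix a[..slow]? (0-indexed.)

slow=0 fast=1: a[fast]=2≠a[slow]=1 write a[1]=2, slow++,fast++
slow=1 fast=2: a[fast]=2=a[slow] dup, fast++
slow=1 fast=3: a[fast]=2=a[slow] dup, fast++
slow=1 fast=4: a[fast]=2=a[slow] dup, fast++
slow=1 fast=5: a[fast]=3≠a[slow]=2 write a[2]=3, slow++,fast++
slow=2 fast=6: a[fast]=3=a[slow] dup, fast++
slow=2 fast=7: a[fast]=3=a[slow] dup, fast++
slow=2 fast=8: a[fast]=4≠a[slow]=3 write a[3]=4, slow++,fast++
slow=3 fast=9: a[fast]=5≠a[slow]=4 write a[4]=5, slow++,fast++
slow=4 fast=10: a[fast]=5=a[slow] dup, fast++
slow=4 fast=11: a[fast]=5=a[slow] dup, fast++
slow=4 fast=12: a[fast]=10≠a[slow]=5 write a[5]=10, slow++,fast++
slow=5 fast=13: a[fast]=11≠a[slow]=10 write a[6]=11, slow++,fast++
slow=6 fast=14: a[fast]=12≠a[slow]=11 write a[7]=12, slow++,fast++
slow=7 fast=15: a[fast]=14≠a[slow]=12 write a[8]=14, slow++,fast++

slow=8, fast=16, prefix=[1, 2, 3, 4, 5, 10, 11, 12, 14]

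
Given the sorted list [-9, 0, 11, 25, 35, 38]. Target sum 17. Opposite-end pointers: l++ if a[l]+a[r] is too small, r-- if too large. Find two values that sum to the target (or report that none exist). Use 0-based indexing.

l=0 r=5: -9+38=29 >17, r--
l=0 r=4: -9+35=26 >17, r--
l=0 r=3: -9+25=16 <17, l++
l=1 r=3: 0+25=25 >17, r--
l=1 r=2: 0+11=11 <17, l++

no pair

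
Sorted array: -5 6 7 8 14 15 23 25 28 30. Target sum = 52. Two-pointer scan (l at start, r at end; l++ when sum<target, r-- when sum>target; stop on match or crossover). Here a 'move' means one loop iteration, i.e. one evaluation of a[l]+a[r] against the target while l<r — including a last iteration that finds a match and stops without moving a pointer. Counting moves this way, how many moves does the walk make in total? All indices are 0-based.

9 moves

l=0 r=9: -5+30=25 <52, l++
l=1 r=9: 6+30=36 <52, l++
l=2 r=9: 7+30=37 <52, l++
l=3 r=9: 8+30=38 <52, l++
l=4 r=9: 14+30=44 <52, l++
l=5 r=9: 15+30=45 <52, l++
l=6 r=9: 23+30=53 >52, r--
l=6 r=8: 23+28=51 <52, l++
l=7 r=8: 25+28=53 >52, r--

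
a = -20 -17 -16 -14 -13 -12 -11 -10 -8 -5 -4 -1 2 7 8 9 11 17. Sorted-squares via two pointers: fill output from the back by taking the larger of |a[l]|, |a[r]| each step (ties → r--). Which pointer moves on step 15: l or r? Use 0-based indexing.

l

l=0 r=17: |-20|>|17| out[17]=400, l++
l=1 r=17: |-17|<=|17| out[16]=289, r--
l=1 r=16: |-17|>|11| out[15]=289, l++
l=2 r=16: |-16|>|11| out[14]=256, l++
l=3 r=16: |-14|>|11| out[13]=196, l++
l=4 r=16: |-13|>|11| out[12]=169, l++
l=5 r=16: |-12|>|11| out[11]=144, l++
l=6 r=16: |-11|<=|11| out[10]=121, r--
l=6 r=15: |-11|>|9| out[9]=121, l++
l=7 r=15: |-10|>|9| out[8]=100, l++
l=8 r=15: |-8|<=|9| out[7]=81, r--
l=8 r=14: |-8|<=|8| out[6]=64, r--
l=8 r=13: |-8|>|7| out[5]=64, l++
l=9 r=13: |-5|<=|7| out[4]=49, r--
l=9 r=12: |-5|>|2| out[3]=25, l++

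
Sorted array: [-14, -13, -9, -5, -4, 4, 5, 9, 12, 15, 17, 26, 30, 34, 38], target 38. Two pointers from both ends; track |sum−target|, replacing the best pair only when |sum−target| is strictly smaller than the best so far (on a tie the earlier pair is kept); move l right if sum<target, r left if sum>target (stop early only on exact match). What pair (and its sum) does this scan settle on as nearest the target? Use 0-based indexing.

[0,14] -14+38=24 d=14 * → l++
[1,14] -13+38=25 d=13 * → l++
[2,14] -9+38=29 d=9 * → l++
[3,14] -5+38=33 d=5 * → l++
[4,14] -4+38=34 d=4 * → l++
[5,14] 4+38=42 d=4 → r--
[5,13] 4+34=38 d=0 * → stop

pair (4, 34) with sum 38 (|Δ|=0)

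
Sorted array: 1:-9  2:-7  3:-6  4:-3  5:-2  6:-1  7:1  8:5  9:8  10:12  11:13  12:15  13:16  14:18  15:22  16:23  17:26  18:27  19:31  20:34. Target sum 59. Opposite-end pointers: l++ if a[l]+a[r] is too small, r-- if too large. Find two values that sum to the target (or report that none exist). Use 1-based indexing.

no pair

l=1 r=20: -9+34=25 <59, l++
l=2 r=20: -7+34=27 <59, l++
l=3 r=20: -6+34=28 <59, l++
l=4 r=20: -3+34=31 <59, l++
l=5 r=20: -2+34=32 <59, l++
l=6 r=20: -1+34=33 <59, l++
l=7 r=20: 1+34=35 <59, l++
l=8 r=20: 5+34=39 <59, l++
l=9 r=20: 8+34=42 <59, l++
l=10 r=20: 12+34=46 <59, l++
l=11 r=20: 13+34=47 <59, l++
l=12 r=20: 15+34=49 <59, l++
l=13 r=20: 16+34=50 <59, l++
l=14 r=20: 18+34=52 <59, l++
l=15 r=20: 22+34=56 <59, l++
l=16 r=20: 23+34=57 <59, l++
l=17 r=20: 26+34=60 >59, r--
l=17 r=19: 26+31=57 <59, l++
l=18 r=19: 27+31=58 <59, l++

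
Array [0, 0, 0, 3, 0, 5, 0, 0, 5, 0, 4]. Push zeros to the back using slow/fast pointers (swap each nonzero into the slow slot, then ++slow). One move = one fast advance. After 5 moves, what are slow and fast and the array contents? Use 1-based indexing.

slow=2, fast=6, a=[3, 0, 0, 0, 0, 5, 0, 0, 5, 0, 4]

slow=1 fast=1: a[fast]=0, fast++
slow=1 fast=2: a[fast]=0, fast++
slow=1 fast=3: a[fast]=0, fast++
slow=1 fast=4: a[fast]=3≠0 swap→a[1]=3, slow++,fast++
slow=2 fast=5: a[fast]=0, fast++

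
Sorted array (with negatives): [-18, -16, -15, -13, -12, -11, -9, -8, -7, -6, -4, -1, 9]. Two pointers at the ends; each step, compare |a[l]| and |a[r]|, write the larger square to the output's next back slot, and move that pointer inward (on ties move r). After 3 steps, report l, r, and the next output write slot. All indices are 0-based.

l=3, r=12, next write slot=9

[0,12] |-18|>|9| out[12]=324 → l++
[1,12] |-16|>|9| out[11]=256 → l++
[2,12] |-15|>|9| out[10]=225 → l++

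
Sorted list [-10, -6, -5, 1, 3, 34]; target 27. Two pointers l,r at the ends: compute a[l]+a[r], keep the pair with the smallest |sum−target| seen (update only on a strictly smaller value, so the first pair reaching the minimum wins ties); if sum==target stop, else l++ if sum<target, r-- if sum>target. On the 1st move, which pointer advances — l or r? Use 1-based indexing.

l

l=1 r=6: -10+34=24 d=3 *, l++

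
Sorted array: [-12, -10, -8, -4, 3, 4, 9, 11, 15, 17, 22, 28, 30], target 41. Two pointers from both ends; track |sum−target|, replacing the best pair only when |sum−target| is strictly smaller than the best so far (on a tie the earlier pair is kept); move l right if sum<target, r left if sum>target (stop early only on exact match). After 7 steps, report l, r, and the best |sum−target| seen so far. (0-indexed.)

[0,12] -12+30=18 d=23 * → l++
[1,12] -10+30=20 d=21 * → l++
[2,12] -8+30=22 d=19 * → l++
[3,12] -4+30=26 d=15 * → l++
[4,12] 3+30=33 d=8 * → l++
[5,12] 4+30=34 d=7 * → l++
[6,12] 9+30=39 d=2 * → l++

l=7, r=12, best |Δ|=2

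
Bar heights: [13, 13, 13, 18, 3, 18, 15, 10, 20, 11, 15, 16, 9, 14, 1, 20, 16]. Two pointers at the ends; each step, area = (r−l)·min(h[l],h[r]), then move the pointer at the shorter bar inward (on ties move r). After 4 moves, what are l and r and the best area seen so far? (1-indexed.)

l=1 r=17: min(13,16)*16=208 best=208 *, l++
l=2 r=17: min(13,16)*15=195 best=208, l++
l=3 r=17: min(13,16)*14=182 best=208, l++
l=4 r=17: min(18,16)*13=208 best=208, r--

l=4, r=16, best area=208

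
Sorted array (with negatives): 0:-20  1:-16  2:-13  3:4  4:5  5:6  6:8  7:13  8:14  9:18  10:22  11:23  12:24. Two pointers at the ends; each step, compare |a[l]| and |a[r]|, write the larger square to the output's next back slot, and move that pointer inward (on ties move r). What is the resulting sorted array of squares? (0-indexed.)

[16, 25, 36, 64, 169, 169, 196, 256, 324, 400, 484, 529, 576]

[0,12] |-20|<=|24| out[12]=576 → r--
[0,11] |-20|<=|23| out[11]=529 → r--
[0,10] |-20|<=|22| out[10]=484 → r--
[0,9] |-20|>|18| out[9]=400 → l++
[1,9] |-16|<=|18| out[8]=324 → r--
[1,8] |-16|>|14| out[7]=256 → l++
[2,8] |-13|<=|14| out[6]=196 → r--
[2,7] |-13|<=|13| out[5]=169 → r--
[2,6] |-13|>|8| out[4]=169 → l++
[3,6] |4|<=|8| out[3]=64 → r--
[3,5] |4|<=|6| out[2]=36 → r--
[3,4] |4|<=|5| out[1]=25 → r--
[3,3] |4|<=|4| out[0]=16 → r--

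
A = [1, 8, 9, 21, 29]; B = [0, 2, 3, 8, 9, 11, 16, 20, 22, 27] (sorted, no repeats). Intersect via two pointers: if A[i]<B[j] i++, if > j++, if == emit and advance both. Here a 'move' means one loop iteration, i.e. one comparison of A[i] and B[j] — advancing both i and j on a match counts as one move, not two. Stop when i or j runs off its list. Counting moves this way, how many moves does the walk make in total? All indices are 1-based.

i=1 j=1: 1>0, j++
i=1 j=2: 1<2, i++
i=2 j=2: 8>2, j++
i=2 j=3: 8>3, j++
i=2 j=4: 8==8 emit, i++,j++
i=3 j=5: 9==9 emit, i++,j++
i=4 j=6: 21>11, j++
i=4 j=7: 21>16, j++
i=4 j=8: 21>20, j++
i=4 j=9: 21<22, i++
i=5 j=9: 29>22, j++
i=5 j=10: 29>27, j++

12 moves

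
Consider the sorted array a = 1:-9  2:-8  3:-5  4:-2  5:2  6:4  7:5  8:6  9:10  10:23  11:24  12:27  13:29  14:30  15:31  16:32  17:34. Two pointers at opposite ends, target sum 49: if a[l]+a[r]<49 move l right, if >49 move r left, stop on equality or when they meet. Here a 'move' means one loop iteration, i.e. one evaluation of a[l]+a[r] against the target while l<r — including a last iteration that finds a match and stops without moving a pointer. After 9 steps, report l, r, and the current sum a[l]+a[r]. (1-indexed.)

l=1 r=17: -9+34=25 <49, l++
l=2 r=17: -8+34=26 <49, l++
l=3 r=17: -5+34=29 <49, l++
l=4 r=17: -2+34=32 <49, l++
l=5 r=17: 2+34=36 <49, l++
l=6 r=17: 4+34=38 <49, l++
l=7 r=17: 5+34=39 <49, l++
l=8 r=17: 6+34=40 <49, l++
l=9 r=17: 10+34=44 <49, l++

l=10, r=17, sum=57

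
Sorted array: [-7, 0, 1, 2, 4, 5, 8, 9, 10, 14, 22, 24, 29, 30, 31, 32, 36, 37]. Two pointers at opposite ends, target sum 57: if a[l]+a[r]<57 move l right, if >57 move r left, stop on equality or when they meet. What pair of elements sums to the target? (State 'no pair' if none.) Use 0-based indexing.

no pair

[0,17] -7+37=30 <57 → l++
[1,17] 0+37=37 <57 → l++
[2,17] 1+37=38 <57 → l++
[3,17] 2+37=39 <57 → l++
[4,17] 4+37=41 <57 → l++
[5,17] 5+37=42 <57 → l++
[6,17] 8+37=45 <57 → l++
[7,17] 9+37=46 <57 → l++
[8,17] 10+37=47 <57 → l++
[9,17] 14+37=51 <57 → l++
[10,17] 22+37=59 >57 → r--
[10,16] 22+36=58 >57 → r--
[10,15] 22+32=54 <57 → l++
[11,15] 24+32=56 <57 → l++
[12,15] 29+32=61 >57 → r--
[12,14] 29+31=60 >57 → r--
[12,13] 29+30=59 >57 → r--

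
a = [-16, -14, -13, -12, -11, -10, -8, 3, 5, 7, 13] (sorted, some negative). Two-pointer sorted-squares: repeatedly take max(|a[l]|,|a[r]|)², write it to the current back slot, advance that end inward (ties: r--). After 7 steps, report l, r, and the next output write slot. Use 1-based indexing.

l=7, r=10, next write slot=4

[1,11] |-16|>|13| out[11]=256 → l++
[2,11] |-14|>|13| out[10]=196 → l++
[3,11] |-13|<=|13| out[9]=169 → r--
[3,10] |-13|>|7| out[8]=169 → l++
[4,10] |-12|>|7| out[7]=144 → l++
[5,10] |-11|>|7| out[6]=121 → l++
[6,10] |-10|>|7| out[5]=100 → l++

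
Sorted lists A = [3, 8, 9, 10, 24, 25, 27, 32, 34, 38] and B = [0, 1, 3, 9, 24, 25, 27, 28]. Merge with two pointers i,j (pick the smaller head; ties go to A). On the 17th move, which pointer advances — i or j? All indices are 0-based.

[i=0,j=0] A[i]=3>B[j]=0 take 0 → j++
[i=0,j=1] A[i]=3>B[j]=1 take 1 → j++
[i=0,j=2] A[i]=3<=B[j]=3 take 3 → i++
[i=1,j=2] A[i]=8>B[j]=3 take 3 → j++
[i=1,j=3] A[i]=8<=B[j]=9 take 8 → i++
[i=2,j=3] A[i]=9<=B[j]=9 take 9 → i++
[i=3,j=3] A[i]=10>B[j]=9 take 9 → j++
[i=3,j=4] A[i]=10<=B[j]=24 take 10 → i++
[i=4,j=4] A[i]=24<=B[j]=24 take 24 → i++
[i=5,j=4] A[i]=25>B[j]=24 take 24 → j++
[i=5,j=5] A[i]=25<=B[j]=25 take 25 → i++
[i=6,j=5] A[i]=27>B[j]=25 take 25 → j++
[i=6,j=6] A[i]=27<=B[j]=27 take 27 → i++
[i=7,j=6] A[i]=32>B[j]=27 take 27 → j++
[i=7,j=7] A[i]=32>B[j]=28 take 28 → j++
[i=7,j=8] B done, take A[i]=32 → i++
[i=8,j=8] B done, take A[i]=34 → i++

i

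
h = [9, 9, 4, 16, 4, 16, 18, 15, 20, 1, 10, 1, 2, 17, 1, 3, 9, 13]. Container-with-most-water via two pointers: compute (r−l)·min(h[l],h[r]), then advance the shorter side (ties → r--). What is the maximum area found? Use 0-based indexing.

max area = 182

[0,17] min(9,13)*17=153 best=153 * → l++
[1,17] min(9,13)*16=144 best=153 → l++
[2,17] min(4,13)*15=60 best=153 → l++
[3,17] min(16,13)*14=182 best=182 * → r--
[3,16] min(16,9)*13=117 best=182 → r--
[3,15] min(16,3)*12=36 best=182 → r--
[3,14] min(16,1)*11=11 best=182 → r--
[3,13] min(16,17)*10=160 best=182 → l++
[4,13] min(4,17)*9=36 best=182 → l++
[5,13] min(16,17)*8=128 best=182 → l++
[6,13] min(18,17)*7=119 best=182 → r--
[6,12] min(18,2)*6=12 best=182 → r--
[6,11] min(18,1)*5=5 best=182 → r--
[6,10] min(18,10)*4=40 best=182 → r--
[6,9] min(18,1)*3=3 best=182 → r--
[6,8] min(18,20)*2=36 best=182 → l++
[7,8] min(15,20)*1=15 best=182 → l++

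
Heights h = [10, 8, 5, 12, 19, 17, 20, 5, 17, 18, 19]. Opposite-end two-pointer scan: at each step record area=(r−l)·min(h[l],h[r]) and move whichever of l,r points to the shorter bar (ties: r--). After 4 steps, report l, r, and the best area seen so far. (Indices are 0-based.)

[0,10] min(10,19)*10=100 best=100 * → l++
[1,10] min(8,19)*9=72 best=100 → l++
[2,10] min(5,19)*8=40 best=100 → l++
[3,10] min(12,19)*7=84 best=100 → l++

l=4, r=10, best area=100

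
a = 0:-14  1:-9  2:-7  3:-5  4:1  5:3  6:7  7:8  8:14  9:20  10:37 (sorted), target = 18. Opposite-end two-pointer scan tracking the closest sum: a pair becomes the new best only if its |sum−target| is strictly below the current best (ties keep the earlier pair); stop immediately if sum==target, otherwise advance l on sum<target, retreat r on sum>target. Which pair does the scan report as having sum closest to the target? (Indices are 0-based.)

l=0 r=10: -14+37=23 d=5 *, r--
l=0 r=9: -14+20=6 d=12, l++
l=1 r=9: -9+20=11 d=7, l++
l=2 r=9: -7+20=13 d=5, l++
l=3 r=9: -5+20=15 d=3 *, l++
l=4 r=9: 1+20=21 d=3, r--
l=4 r=8: 1+14=15 d=3, l++
l=5 r=8: 3+14=17 d=1 *, l++
l=6 r=8: 7+14=21 d=3, r--
l=6 r=7: 7+8=15 d=3, l++

pair (3, 14) with sum 17 (|Δ|=1)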